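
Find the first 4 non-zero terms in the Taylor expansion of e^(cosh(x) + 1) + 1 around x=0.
31·x^6·e^(2)/720 + x^4·e^(2)/6 + x^2·e^(2)/2 + 1 + e^(2)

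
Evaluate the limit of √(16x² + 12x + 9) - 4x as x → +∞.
As x → +∞: multiply by the conjugate to get (12x+9)/(√(16x²+12x+9)+4x); the denominator ~ 8x, so the limit is 12/8 = 3/2.
Limit = 3/2.

Final answer: 3/2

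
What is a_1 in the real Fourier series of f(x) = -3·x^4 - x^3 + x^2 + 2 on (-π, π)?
a_1 = (1/π) ∫_{-π}^{π} f(x)·cos(1x) dx.
Evaluate the integral (use parity and integration by parts as needed): a_1 = -148 + 24·π^2.

Final answer: -148 + 24·π^2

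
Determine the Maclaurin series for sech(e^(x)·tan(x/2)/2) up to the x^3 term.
-x^3/16 - x^2/32 + 1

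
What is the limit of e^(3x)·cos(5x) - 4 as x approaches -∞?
Evaluate the dominant behaviour as x → -∞; each term tends to a finite value or vanishes.
Limit = -4.

Final answer: -4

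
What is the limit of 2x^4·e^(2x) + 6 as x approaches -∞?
The product is a 0·∞ indeterminate form at x → -∞.
Rewrite the product as 2x^4 / e^(-2x) (an ∞/∞ form) and apply L'Hôpital, or use the standard hierarchy e^(2|x|) ≫ |x^4| as x → -∞.
The indeterminate product → 0, so the limit = 6.

Final answer: 6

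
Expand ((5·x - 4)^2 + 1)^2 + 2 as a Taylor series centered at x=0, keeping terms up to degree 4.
625·x^4 - 2000·x^3 + 2450·x^2 - 1360·x + 291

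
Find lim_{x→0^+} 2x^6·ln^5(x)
This is a 0·∞ indeterminate form at x → 0⁺.
Rewrite the product as 2·ln^5(x) / x^(-6) and apply L'Hôpital, or use the standard hierarchy x^(-6) ≫ |ln x|^5 as x → 0⁺.
The indeterminate product → 0, so the limit = 0.

Final answer: 0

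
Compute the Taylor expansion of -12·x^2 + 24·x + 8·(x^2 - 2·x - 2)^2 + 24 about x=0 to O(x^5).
8·x^4 - 32·x^3 - 12·x^2 + 88·x + 56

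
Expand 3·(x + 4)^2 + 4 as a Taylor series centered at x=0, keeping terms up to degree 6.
3·x^2 + 24·x + 52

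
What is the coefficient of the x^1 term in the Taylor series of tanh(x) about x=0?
Expand to order 1: tanh(x) = x + O(x^2).
The coefficient of x^1 is 1.

Final answer: 1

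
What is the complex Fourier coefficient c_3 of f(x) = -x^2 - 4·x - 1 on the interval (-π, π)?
Compute the real Fourier coefficients first: a_3 = 4/9, b_3 = -8/3.
Then c_3 = (a_3 − i·b_3)/2 = 2/9 + 4·i/3.

Final answer: 2/9 + 4·i/3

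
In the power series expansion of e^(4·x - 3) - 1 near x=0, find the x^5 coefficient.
Expand to order 5: e^(4·x - 3) - 1 = 128·x^5·e^(-3)/15 + 32·x^4·e^(-3)/3 + 32·x^3·e^(-3)/3 + 8·x^2·e^(-3) + 4·x·e^(-3) - 1 + e^(-3) + O(x^6).
The coefficient of x^5 is 128·e^(-3)/15.

Final answer: 128·e^(-3)/15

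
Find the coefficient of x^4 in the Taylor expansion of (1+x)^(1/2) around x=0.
Expand to order 4: (1+x)^(1/2) = -5·x^4/128 + x^3/16 - x^2/8 + x/2 + 1 + O(x^5).
The coefficient of x^4 is -5/128.

Final answer: -5/128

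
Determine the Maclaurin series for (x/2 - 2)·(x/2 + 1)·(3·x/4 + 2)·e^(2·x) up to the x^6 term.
-31·x^6/45 - 263·x^5/120 - 43·x^4/8 - 475·x^3/48 - 103·x^2/8 - 21·x/2 - 4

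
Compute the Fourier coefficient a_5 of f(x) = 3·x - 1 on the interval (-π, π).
a_5 = (1/π) ∫_{-π}^{π} f(x)·cos(5x) dx.
Evaluate the integral (use parity and integration by parts as needed): a_5 = 0.

Final answer: 0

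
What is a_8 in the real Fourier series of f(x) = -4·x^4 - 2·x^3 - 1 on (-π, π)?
a_8 = (1/π) ∫_{-π}^{π} f(x)·cos(8x) dx.
Evaluate the integral (use parity and integration by parts as needed): a_8 = 3/64 - π^2/2.

Final answer: 3/64 - π^2/2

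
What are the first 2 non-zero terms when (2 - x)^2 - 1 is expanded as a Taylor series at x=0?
3 - 4·x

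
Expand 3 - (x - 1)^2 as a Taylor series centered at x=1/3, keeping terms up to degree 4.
23/9 + 4·(x - 1/3)/3 - (x - 1/3)^2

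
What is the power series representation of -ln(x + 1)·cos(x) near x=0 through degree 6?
x^6/16 - 3·x^5/40 + x^3/6 + x^2/2 - x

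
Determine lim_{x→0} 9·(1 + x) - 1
Direct substitution at x = 0 gives 8.

Final answer: 8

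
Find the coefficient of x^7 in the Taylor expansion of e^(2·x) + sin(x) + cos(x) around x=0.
Expand to order 7: e^(2·x) + sin(x) + cos(x) = 127·x^7/5040 + 7·x^6/80 + 11·x^5/40 + 17·x^4/24 + 7·x^3/6 + 3·x^2/2 + 3·x + 2 + O(x^8).
The coefficient of x^7 is 127/5040.

Final answer: 127/5040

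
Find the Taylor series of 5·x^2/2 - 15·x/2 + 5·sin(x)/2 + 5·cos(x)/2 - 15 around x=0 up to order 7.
-x^7/2016 - x^6/288 + x^5/48 + 5·x^4/48 - 5·x^3/12 + 5·x^2/4 - 5·x - 25/2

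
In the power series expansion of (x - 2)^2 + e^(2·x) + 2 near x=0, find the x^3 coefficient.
Expand to order 3: (x - 2)^2 + e^(2·x) + 2 = 4·x^3/3 + 3·x^2 - 2·x + 7 + O(x^4).
The coefficient of x^3 is 4/3.

Final answer: 4/3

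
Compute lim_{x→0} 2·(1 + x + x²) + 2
Direct substitution at x = 0 gives 4.

Final answer: 4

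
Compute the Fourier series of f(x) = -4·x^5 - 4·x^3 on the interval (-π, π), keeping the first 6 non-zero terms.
(-912 - 8·π^4 + 152·π^2)·sin(x) + (-16·π^2 + 24 + 4·π^4)·sin(2·x) + (-8·π^4/3 - 176/81 + 88·π^2/27)·sin(3·x) + (-π^2/2 + 3/16 + 2·π^4)·sin(4·x) + (-8·π^4/5 - 8·π^2/25 + 48/625)·sin(5·x) + (-8/81 + 16·π^2/27 + 4·π^4/3)·sin(6·x)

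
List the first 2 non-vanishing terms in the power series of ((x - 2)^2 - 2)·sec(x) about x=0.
2 - 4·x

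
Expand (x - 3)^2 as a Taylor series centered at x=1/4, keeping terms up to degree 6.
121/16 - 11·(x - 1/4)/2 + (x - 1/4)^2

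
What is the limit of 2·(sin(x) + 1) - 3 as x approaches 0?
Direct substitution at x = 0 gives -1.

Final answer: -1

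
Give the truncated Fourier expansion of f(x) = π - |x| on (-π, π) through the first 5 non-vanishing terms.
4·cos(x)/π + 4·cos(3·x)/(9·π) + 4·cos(5·x)/(25·π) + 4·cos(7·x)/(49·π) + π/2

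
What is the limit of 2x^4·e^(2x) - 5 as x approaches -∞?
The product is a 0·∞ indeterminate form at x → -∞.
Rewrite the product as 2x^4 / e^(-2x) (an ∞/∞ form) and apply L'Hôpital, or use the standard hierarchy e^(2|x|) ≫ |x^4| as x → -∞.
The indeterminate product → 0, so the limit = -5.

Final answer: -5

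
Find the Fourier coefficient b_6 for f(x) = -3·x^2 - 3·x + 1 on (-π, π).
b_6 = (1/π) ∫_{-π}^{π} f(x)·sin(6x) dx.
Evaluate the integral (use parity and integration by parts as needed): b_6 = 1.

Final answer: 1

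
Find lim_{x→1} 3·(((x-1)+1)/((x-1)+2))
Direct substitution at x = 1 gives 3/2.

Final answer: 3/2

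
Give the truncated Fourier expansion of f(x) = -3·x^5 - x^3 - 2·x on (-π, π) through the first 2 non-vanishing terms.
(-712 - 6·π^4 + 118·π^2)·sin(x) + (-14·π^2 + 23 + 3·π^4)·sin(2·x)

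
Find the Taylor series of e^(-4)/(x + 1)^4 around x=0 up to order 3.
-20·x^3·e^(-4) + 10·x^2·e^(-4) - 4·x·e^(-4) + e^(-4)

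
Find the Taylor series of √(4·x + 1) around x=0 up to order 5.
28·x^5 - 10·x^4 + 4·x^3 - 2·x^2 + 2·x + 1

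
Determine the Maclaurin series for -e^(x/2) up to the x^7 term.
-x^7/645120 - x^6/46080 - x^5/3840 - x^4/384 - x^3/48 - x^2/8 - x/2 - 1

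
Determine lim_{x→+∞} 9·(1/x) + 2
Evaluate the dominant behaviour as x → +∞; each term tends to a finite value or vanishes.
Limit = 2.

Final answer: 2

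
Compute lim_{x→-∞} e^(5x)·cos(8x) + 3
Evaluate the dominant behaviour as x → -∞; each term tends to a finite value or vanishes.
Limit = 3.

Final answer: 3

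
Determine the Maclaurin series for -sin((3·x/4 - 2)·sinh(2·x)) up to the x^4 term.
11·x^4 - 8·x^3 - 3·x^2/2 + 4·x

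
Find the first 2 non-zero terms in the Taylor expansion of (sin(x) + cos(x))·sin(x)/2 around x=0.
x^2/2 + x/2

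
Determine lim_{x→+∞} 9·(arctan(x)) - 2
Evaluate the dominant behaviour as x → +∞; each term tends to a finite value or vanishes.
Limit = -2 + 9·π/2.

Final answer: -2 + 9·π/2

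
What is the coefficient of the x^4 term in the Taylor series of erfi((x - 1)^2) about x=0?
Expand to order 4: erfi((x - 1)^2) = 158·e·x^4/(3·√(π)) - 24·e·x^3/√(π) + 10·e·x^2/√(π) - 4·e·x/√(π) + erfi(1) + O(x^5).
The coefficient of x^4 is 158·e/(3·√(π)).

Final answer: 158·e/(3·√(π))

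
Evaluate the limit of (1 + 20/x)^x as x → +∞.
As x → +∞: this is the defining limit (1 + 20/x)^x → e^20.
Limit = e^(20).

Final answer: e^(20)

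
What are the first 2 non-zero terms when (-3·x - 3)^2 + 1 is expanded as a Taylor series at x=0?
18·x + 10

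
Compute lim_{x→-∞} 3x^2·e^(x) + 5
The product is a 0·∞ indeterminate form at x → -∞.
Rewrite the product as 3x^2 / e^(-x) (an ∞/∞ form) and apply L'Hôpital, or use the standard hierarchy e^(|x|) ≫ |x^2| as x → -∞.
The indeterminate product → 0, so the limit = 5.

Final answer: 5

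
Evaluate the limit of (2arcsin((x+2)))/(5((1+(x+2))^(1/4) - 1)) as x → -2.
Both numerator and denominator → 0 as x → -2; this is a 0/0 indeterminate form.
Expand each to leading order near x = -2: numerator ~ 2·(x + 2), denominator ~ 5·(x + 2)/4.
The limit of the ratio is 8/5.

Final answer: 8/5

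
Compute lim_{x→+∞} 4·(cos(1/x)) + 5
Evaluate the dominant behaviour as x → +∞; each term tends to a finite value or vanishes.
Limit = 9.

Final answer: 9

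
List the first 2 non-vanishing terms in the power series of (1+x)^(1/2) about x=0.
x/2 + 1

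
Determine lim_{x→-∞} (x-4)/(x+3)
Evaluate the dominant behaviour as x → -∞; each term tends to a finite value or vanishes.
Limit = 1.

Final answer: 1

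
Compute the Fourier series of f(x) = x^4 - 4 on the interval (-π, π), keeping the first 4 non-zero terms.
(48 - 8·π^2)·cos(x) + (-3 + 2·π^2)·cos(2·x) + (16/27 - 8·π^2/9)·cos(3·x) - 4 + π^4/5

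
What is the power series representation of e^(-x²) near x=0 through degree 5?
x^4/2 - x^2 + 1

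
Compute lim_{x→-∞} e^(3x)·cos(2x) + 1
Evaluate the dominant behaviour as x → -∞; each term tends to a finite value or vanishes.
Limit = 1.

Final answer: 1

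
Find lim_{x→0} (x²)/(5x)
Both numerator and denominator → 0 as x → 0; this is a 0/0 indeterminate form.
Expand each to leading order near x = 0: numerator ~ x^2, denominator ~ 5·x.
The limit of the ratio is 0.

Final answer: 0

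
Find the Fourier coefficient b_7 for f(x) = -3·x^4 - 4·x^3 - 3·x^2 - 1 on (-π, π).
b_7 = (1/π) ∫_{-π}^{π} f(x)·sin(7x) dx.
Evaluate the integral (use parity and integration by parts as needed): b_7 = 48/343 - 8·π^2/7.

Final answer: 48/343 - 8·π^2/7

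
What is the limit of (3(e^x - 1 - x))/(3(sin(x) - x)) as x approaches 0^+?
Both numerator and denominator → 0 as x → 0^+; this is a 0/0 indeterminate form.
Expand each to leading order near x = 0: numerator ~ 3·x^2/2, denominator ~ -x^3/2.
The limit of the ratio is -∞.

Final answer: -∞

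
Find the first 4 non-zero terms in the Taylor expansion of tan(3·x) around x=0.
4131·x^7/35 + 162·x^5/5 + 9·x^3 + 3·x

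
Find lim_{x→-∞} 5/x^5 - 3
Evaluate the dominant behaviour as x → -∞; each term tends to a finite value or vanishes.
Limit = -3.

Final answer: -3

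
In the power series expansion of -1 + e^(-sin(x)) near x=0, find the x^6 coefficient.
Expand to order 6: -1 + e^(-sin(x)) = -x^6/240 + x^5/15 - x^4/8 + x^2/2 - x + O(x^7).
The coefficient of x^6 is -1/240.

Final answer: -1/240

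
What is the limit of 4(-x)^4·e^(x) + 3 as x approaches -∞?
The product is a 0·∞ indeterminate form at x → -∞.
Rewrite the product as 4(-x)^4 / e^(-x) (an ∞/∞ form) and apply L'Hôpital, or use the standard hierarchy e^(|x|) ≫ |(-x)^4| as x → -∞.
The indeterminate product → 0, so the limit = 3.

Final answer: 3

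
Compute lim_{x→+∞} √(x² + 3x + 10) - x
This is an ∞ − ∞ indeterminate form.
Multiply and divide by the conjugate √(x²+3x + 10) + x; the x² terms cancel, leaving (3x + 10)/(√(x²+3x + 10)+x) → 3/2.
Limit = 3/2.

Final answer: 3/2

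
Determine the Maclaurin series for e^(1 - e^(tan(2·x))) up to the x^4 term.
2·x^4/3 - 4·x^3/3 - 2·x + 1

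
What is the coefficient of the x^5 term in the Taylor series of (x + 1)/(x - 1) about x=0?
Expand to order 5: (x + 1)/(x - 1) = -2·x^5 - 2·x^4 - 2·x^3 - 2·x^2 - 2·x - 1 + O(x^6).
The coefficient of x^5 is -2.

Final answer: -2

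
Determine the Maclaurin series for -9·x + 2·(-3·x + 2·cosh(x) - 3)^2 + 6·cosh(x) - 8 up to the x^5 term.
-x^5 + 23·x^4/12 - 12·x^3 + 17·x^2 + 3·x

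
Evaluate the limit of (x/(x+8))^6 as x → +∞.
As x → +∞: x/(x+8) = 1/(1 + 8/x) → 1, and the 6th power of a limit-1 base also → 1.
Limit = 1.

Final answer: 1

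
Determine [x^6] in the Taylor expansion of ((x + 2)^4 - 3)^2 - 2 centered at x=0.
Expand to order 6: ((x + 2)^4 - 3)^2 - 2 = 112·x^6 + 448·x^5 + 1114·x^4 + 1744·x^3 + 1648·x^2 + 832·x + 167 + O(x^7).
The coefficient of x^6 is 112.

Final answer: 112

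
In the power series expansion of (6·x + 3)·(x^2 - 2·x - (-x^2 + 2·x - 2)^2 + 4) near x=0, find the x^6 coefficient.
Expand to order 6: (6·x + 3)·(x^2 - 2·x - (-x^2 + 2·x - 2)^2 + 4) = -6·x^5 + 21·x^4 - 30·x^3 + 15·x^2 + 18·x + O(x^7).
The coefficient of x^6 is 0.

Final answer: 0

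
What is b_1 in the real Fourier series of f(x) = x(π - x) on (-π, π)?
b_1 = (1/π) ∫_{-π}^{π} f(x)·sin(1x) dx.
Evaluate the integral (use parity and integration by parts as needed): b_1 = 2·π.

Final answer: 2·π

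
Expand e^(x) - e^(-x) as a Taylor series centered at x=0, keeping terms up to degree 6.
x^5/60 + x^3/3 + 2·x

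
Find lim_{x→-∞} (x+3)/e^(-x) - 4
The quotient is an ∞/∞ indeterminate form as x → -∞.
Compare growth rates of the dominant terms (exponentials ≫ polynomials ≫ logarithms), or apply L'Hôpital's rule; the quotient → 0.
Adding the constant: 0 - 4 = -4. Limit = -4.

Final answer: -4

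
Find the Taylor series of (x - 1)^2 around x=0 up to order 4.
x^2 - 2·x + 1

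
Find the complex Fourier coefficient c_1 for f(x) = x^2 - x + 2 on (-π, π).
Compute the real Fourier coefficients first: a_1 = -4, b_1 = -2.
Then c_1 = (a_1 − i·b_1)/2 = -2 + i.

Final answer: -2 + i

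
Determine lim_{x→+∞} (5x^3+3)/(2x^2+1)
This is an ∞/∞ indeterminate form as x → +∞.
Divide numerator and denominator by x^3 and let the lower-order terms vanish; the numerator's degree 3 exceeds the denominator's degree 2, so the quotient diverges.
Limit = ∞.

Final answer: ∞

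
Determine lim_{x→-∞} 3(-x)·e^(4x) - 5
The product is a 0·∞ indeterminate form at x → -∞.
Rewrite the product as 3(-x) / e^(-4x) (an ∞/∞ form) and apply L'Hôpital, or use the standard hierarchy e^(4|x|) ≫ |(-x)| as x → -∞.
The indeterminate product → 0, so the limit = -5.

Final answer: -5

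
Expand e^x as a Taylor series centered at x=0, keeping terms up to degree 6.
x^6/720 + x^5/120 + x^4/24 + x^3/6 + x^2/2 + x + 1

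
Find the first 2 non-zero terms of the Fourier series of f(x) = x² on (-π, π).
-4·cos(x) + π^2/3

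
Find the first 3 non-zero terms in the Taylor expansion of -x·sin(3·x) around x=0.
-81·x^6/40 + 9·x^4/2 - 3·x^2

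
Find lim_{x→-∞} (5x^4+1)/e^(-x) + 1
The quotient is an ∞/∞ indeterminate form as x → -∞.
Compare growth rates of the dominant terms (exponentials ≫ polynomials ≫ logarithms), or apply L'Hôpital's rule; the quotient → 0.
Adding the constant: 0 + 1 = 1. Limit = 1.

Final answer: 1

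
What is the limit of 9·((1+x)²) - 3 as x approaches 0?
Direct substitution at x = 0 gives 6.

Final answer: 6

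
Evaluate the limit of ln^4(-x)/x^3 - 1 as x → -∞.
The quotient is an ∞/∞ indeterminate form as x → -∞.
Compare growth rates of the dominant terms (exponentials ≫ polynomials ≫ logarithms), or apply L'Hôpital's rule; the quotient → 0.
Adding the constant: 0 - 1 = -1. Limit = -1.

Final answer: -1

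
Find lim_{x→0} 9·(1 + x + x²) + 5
Direct substitution at x = 0 gives 14.

Final answer: 14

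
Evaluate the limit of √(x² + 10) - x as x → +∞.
This is an ∞ − ∞ indeterminate form.
Multiply and divide by the conjugate √(x²+10) + x; the x² terms cancel, leaving 10/(√(x²+10)+x) → 0.
Limit = 0.

Final answer: 0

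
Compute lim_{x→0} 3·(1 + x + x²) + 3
Direct substitution at x = 0 gives 6.

Final answer: 6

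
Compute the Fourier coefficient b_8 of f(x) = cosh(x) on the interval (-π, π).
b_8 = (1/π) ∫_{-π}^{π} f(x)·sin(8x) dx.
Evaluate the integral (use parity and integration by parts as needed): b_8 = 0.

Final answer: 0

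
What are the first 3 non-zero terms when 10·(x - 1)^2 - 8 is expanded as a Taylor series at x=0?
10·x^2 - 20·x + 2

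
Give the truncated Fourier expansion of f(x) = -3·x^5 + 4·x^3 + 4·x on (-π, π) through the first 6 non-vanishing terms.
(-760 - 6·π^4 + 128·π^2)·sin(x) + (-19·π^2 + 49/2 + 3·π^4)·sin(2·x) + (-2·π^4 - 56/27 + 64·π^2/9)·sin(3·x) + (-31·π^2/8 - 35/64 + 3·π^4/2)·sin(4·x) + (-6·π^4/5 + 616/625 + 64·π^2/25)·sin(5·x) + (-17·π^2/9 - 55/54 + π^4)·sin(6·x)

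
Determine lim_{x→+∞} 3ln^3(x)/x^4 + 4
The quotient is an ∞/∞ indeterminate form as x → +∞.
The polynomial denominator x^4 dominates the logarithmic numerator (any positive power of x ≫ ln^3(x) as x → ∞), so the quotient → 0.
Adding the constant: 0 + 4 = 4. Limit = 4.

Final answer: 4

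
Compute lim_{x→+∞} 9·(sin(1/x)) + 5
Evaluate the dominant behaviour as x → +∞; each term tends to a finite value or vanishes.
Limit = 5.

Final answer: 5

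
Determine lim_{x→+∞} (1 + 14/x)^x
As x → +∞: this is the defining limit (1 + 14/x)^x → e^14.
Limit = e^(14).

Final answer: e^(14)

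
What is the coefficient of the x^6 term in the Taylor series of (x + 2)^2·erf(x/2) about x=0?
Expand to order 6: (x + 2)^2·erf(x/2) = x^6/(40·√(π)) - 7·x^5/(120·√(π)) - x^4/(3·√(π)) + 2·x^3/(3·√(π)) + 4·x^2/√(π) + 4·x/√(π) + O(x^7).
The coefficient of x^6 is 1/(40·√(π)).

Final answer: 1/(40·√(π))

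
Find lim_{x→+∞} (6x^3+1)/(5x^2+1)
This is an ∞/∞ indeterminate form as x → +∞.
Divide numerator and denominator by x^3 and let the lower-order terms vanish; the numerator's degree 3 exceeds the denominator's degree 2, so the quotient diverges.
Limit = ∞.

Final answer: ∞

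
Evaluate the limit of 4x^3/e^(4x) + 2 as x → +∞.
The quotient is an ∞/∞ indeterminate form as x → +∞.
The exponential denominator e^(4x) dominates the polynomial numerator (e^x ≫ x^3 as x → ∞), so the quotient → 0.
Adding the constant: 0 + 2 = 2. Limit = 2.

Final answer: 2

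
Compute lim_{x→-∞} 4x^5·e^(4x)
This is a 0·∞ indeterminate form at x → -∞.
Rewrite the product as 4x^5 / e^(-4x) (an ∞/∞ form) and apply L'Hôpital, or use the standard hierarchy e^(4|x|) ≫ |x^5| as x → -∞.
The indeterminate product → 0, so the limit = 0.

Final answer: 0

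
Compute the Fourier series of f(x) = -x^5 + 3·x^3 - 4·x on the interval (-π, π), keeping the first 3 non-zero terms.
(-284 - 2·π^4 + 46·π^2)·sin(x) + (-8·π^2 + 16 + π^4)·sin(2·x) + (-2·π^4/3 - 404/81 + 94·π^2/27)·sin(3·x)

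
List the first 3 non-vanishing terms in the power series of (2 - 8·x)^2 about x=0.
64·x^2 - 32·x + 4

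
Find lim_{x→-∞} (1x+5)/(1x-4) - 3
Evaluate the dominant behaviour as x → -∞; each term tends to a finite value or vanishes.
Limit = -2.

Final answer: -2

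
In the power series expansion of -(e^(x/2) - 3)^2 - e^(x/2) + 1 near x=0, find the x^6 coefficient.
Expand to order 6: -(e^(x/2) - 3)^2 - e^(x/2) + 1 = -59·x^6/46080 - 9·x^5/1280 - 11·x^4/384 - x^3/16 + x^2/8 + 3·x/2 - 4 + O(x^7).
The coefficient of x^6 is -59/46080.

Final answer: -59/46080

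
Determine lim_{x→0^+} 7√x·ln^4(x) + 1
The product is a 0·∞ indeterminate form at x → 0⁺.
Rewrite the product as 7·ln^4(x) / x^(-1/2) and apply L'Hôpital, or use the standard hierarchy x^(-1/2) ≫ |ln x|^4 as x → 0⁺.
The indeterminate product → 0, so the limit = 1.

Final answer: 1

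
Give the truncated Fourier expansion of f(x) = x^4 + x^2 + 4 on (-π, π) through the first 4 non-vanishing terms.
(44 - 8·π^2)·cos(x) + (-2 + 2·π^2)·cos(2·x) + (4/27 - 8·π^2/9)·cos(3·x) + π^2/3 + 4 + π^4/5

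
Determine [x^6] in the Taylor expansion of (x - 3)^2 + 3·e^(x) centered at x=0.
Expand to order 6: (x - 3)^2 + 3·e^(x) = x^6/240 + x^5/40 + x^4/8 + x^3/2 + 5·x^2/2 - 3·x + 12 + O(x^7).
The coefficient of x^6 is 1/240.

Final answer: 1/240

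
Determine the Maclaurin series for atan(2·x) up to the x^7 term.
-128·x^7/7 + 32·x^5/5 - 8·x^3/3 + 2·x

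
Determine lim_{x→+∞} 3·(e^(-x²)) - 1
Evaluate the dominant behaviour as x → +∞; each term tends to a finite value or vanishes.
Limit = -1.

Final answer: -1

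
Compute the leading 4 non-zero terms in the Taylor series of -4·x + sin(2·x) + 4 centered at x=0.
4·x^5/15 - 4·x^3/3 - 2·x + 4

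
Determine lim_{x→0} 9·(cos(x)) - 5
Direct substitution at x = 0 gives 4.

Final answer: 4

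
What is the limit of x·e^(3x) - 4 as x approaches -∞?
The product is a 0·∞ indeterminate form at x → -∞.
Rewrite the product as x / e^(-3x) (an ∞/∞ form) and apply L'Hôpital, or use the standard hierarchy e^(3|x|) ≫ |x| as x → -∞.
The indeterminate product → 0, so the limit = -4.

Final answer: -4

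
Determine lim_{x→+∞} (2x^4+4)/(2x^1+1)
This is an ∞/∞ indeterminate form as x → +∞.
Divide numerator and denominator by x^4 and let the lower-order terms vanish; the numerator's degree 4 exceeds the denominator's degree 1, so the quotient diverges.
Limit = ∞.

Final answer: ∞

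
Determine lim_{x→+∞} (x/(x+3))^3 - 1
As x → +∞: x/(x+3) = 1/(1 + 3/x) → 1, and the 3rd power of a limit-1 base also → 1; with the additive constant, 1 - 1 = 0.
Limit = 0.

Final answer: 0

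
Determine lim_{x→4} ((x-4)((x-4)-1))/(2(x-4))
Both numerator and denominator → 0 as x → 4; this is a 0/0 indeterminate form.
Expand each to leading order near x = 4: numerator ~ -(x - 4), denominator ~ 2·(x - 4).
The limit of the ratio is -1/2.

Final answer: -1/2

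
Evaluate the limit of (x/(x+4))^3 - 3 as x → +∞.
As x → +∞: x/(x+4) = 1/(1 + 4/x) → 1, and the 3rd power of a limit-1 base also → 1; with the additive constant, 1 - 3 = -2.
Limit = -2.

Final answer: -2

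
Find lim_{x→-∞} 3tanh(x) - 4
Evaluate the dominant behaviour as x → -∞; each term tends to a finite value or vanishes.
Limit = -7.

Final answer: -7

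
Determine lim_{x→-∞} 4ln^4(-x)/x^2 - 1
The quotient is an ∞/∞ indeterminate form as x → -∞.
Compare growth rates of the dominant terms (exponentials ≫ polynomials ≫ logarithms), or apply L'Hôpital's rule; the quotient → 0.
Adding the constant: 0 - 1 = -1. Limit = -1.

Final answer: -1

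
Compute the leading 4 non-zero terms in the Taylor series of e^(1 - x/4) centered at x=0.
-e·x^3/384 + e·x^2/32 - e·x/4 + e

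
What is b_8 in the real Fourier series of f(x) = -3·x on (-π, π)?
b_8 = (1/π) ∫_{-π}^{π} f(x)·sin(8x) dx.
Evaluate the integral (use parity and integration by parts as needed): b_8 = 3/4.

Final answer: 3/4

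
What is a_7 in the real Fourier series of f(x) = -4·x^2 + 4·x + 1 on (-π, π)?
a_7 = (1/π) ∫_{-π}^{π} f(x)·cos(7x) dx.
Evaluate the integral (use parity and integration by parts as needed): a_7 = 16/49.

Final answer: 16/49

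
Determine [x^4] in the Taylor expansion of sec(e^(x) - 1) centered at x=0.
Expand to order 4: sec(e^(x) - 1) = x^4/2 + x^3/2 + x^2/2 + 1 + O(x^5).
The coefficient of x^4 is 1/2.

Final answer: 1/2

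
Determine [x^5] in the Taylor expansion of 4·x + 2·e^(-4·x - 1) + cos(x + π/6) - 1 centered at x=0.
Expand to order 5: 4·x + 2·e^(-4·x - 1) + cos(x + π/6) - 1 = x^5·(-256·e^(-1)/15 - 1/240) + x^4·(√(3)/48 + 64·e^(-1)/3) + x^3·(1/12 - 64·e^(-1)/3) + x^2·(-√(3)/4 + 16·e^(-1)) + x·(7/2 - 8·e^(-1)) - 1 + 2·e^(-1) + √(3)/2 + O(x^6).
The coefficient of x^5 is -256·e^(-1)/15 - 1/240.

Final answer: -256·e^(-1)/15 - 1/240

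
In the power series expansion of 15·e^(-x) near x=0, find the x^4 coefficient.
Expand to order 4: 15·e^(-x) = 5·x^4/8 - 5·x^3/2 + 15·x^2/2 - 15·x + 15 + O(x^5).
The coefficient of x^4 is 5/8.

Final answer: 5/8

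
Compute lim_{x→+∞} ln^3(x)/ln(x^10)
This is an ∞/∞ indeterminate form as x → +∞.
Write ln(x^10) = 10·ln(x), reducing the quotient to ln^2(x)/10 → ∞.
Limit = ∞.

Final answer: ∞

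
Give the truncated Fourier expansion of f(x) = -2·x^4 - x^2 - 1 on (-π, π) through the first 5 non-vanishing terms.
(-92 + 16·π^2)·cos(x) + (5 - 4·π^2)·cos(2·x) + (-20/27 + 16·π^2/9)·cos(3·x) + (1/8 - π^2)·cos(4·x) - 2·π^4/5 - π^2/3 - 1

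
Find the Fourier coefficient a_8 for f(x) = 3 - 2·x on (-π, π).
a_8 = (1/π) ∫_{-π}^{π} f(x)·cos(8x) dx.
Evaluate the integral (use parity and integration by parts as needed): a_8 = 0.

Final answer: 0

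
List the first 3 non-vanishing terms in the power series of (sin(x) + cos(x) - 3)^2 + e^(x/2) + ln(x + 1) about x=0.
21·x^2/8 - 5·x/2 + 5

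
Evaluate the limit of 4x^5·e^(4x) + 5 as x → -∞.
The product is a 0·∞ indeterminate form at x → -∞.
Rewrite the product as 4x^5 / e^(-4x) (an ∞/∞ form) and apply L'Hôpital, or use the standard hierarchy e^(4|x|) ≫ |x^5| as x → -∞.
The indeterminate product → 0, so the limit = 5.

Final answer: 5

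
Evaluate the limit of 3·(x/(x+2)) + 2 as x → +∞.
Evaluate the dominant behaviour as x → +∞; each term tends to a finite value or vanishes.
Limit = 5.

Final answer: 5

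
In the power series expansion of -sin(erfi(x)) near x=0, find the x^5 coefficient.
Expand to order 5: -sin(erfi(x)) = x^5·(-1/(5·√(π)) - 4/(15·π^(5/2)) + 4/(3·π^(3/2))) + x^3·(-2/(3·√(π)) + 4/(3·π^(3/2))) - 2·x/√(π) + O(x^6).
The coefficient of x^5 is -1/(5·√(π)) - 4/(15·π^(5/2)) + 4/(3·π^(3/2)).

Final answer: -1/(5·√(π)) - 4/(15·π^(5/2)) + 4/(3·π^(3/2))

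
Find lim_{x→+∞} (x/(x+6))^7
As x → +∞: x/(x+6) = 1/(1 + 6/x) → 1, and the 7th power of a limit-1 base also → 1.
Limit = 1.

Final answer: 1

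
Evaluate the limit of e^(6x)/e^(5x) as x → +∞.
This is an ∞/∞ indeterminate form as x → +∞.
Rewrite e^(6x)/e^(5x) = e^((6−5)x) = e^(x); the exponent coefficient is 1 > 0 so e^(x) → ∞.
Limit = ∞.

Final answer: ∞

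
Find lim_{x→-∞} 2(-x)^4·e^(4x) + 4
The product is a 0·∞ indeterminate form at x → -∞.
Rewrite the product as 2(-x)^4 / e^(-4x) (an ∞/∞ form) and apply L'Hôpital, or use the standard hierarchy e^(4|x|) ≫ |(-x)^4| as x → -∞.
The indeterminate product → 0, so the limit = 4.

Final answer: 4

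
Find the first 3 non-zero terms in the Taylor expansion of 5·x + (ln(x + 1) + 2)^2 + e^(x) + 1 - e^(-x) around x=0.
-x^2 + 11·x + 5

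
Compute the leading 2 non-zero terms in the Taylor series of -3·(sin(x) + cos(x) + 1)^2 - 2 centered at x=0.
-12·x - 14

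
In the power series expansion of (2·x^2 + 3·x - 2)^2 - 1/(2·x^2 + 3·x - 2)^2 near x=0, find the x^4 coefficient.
Expand to order 4: (2·x^2 + 3·x - 2)^2 - 1/(2·x^2 + 3·x - 2)^2 = -629·x^4/64 + 51·x^3/8 - 19·x^2/16 - 51·x/4 + 15/4 + O(x^5).
The coefficient of x^4 is -629/64.

Final answer: -629/64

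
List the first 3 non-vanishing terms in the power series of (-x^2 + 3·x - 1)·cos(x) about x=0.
-x^2/2 + 3·x - 1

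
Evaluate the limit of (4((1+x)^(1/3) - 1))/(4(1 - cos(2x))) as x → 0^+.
Both numerator and denominator → 0 as x → 0^+; this is a 0/0 indeterminate form.
Expand each to leading order near x = 0: numerator ~ 4·x/3, denominator ~ 8·x^2.
The limit of the ratio is ∞.

Final answer: ∞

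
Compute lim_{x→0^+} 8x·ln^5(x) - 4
The product is a 0·∞ indeterminate form at x → 0⁺.
Rewrite the product as 8·ln^5(x) / x^(-1) and apply L'Hôpital, or use the standard hierarchy x^(-1) ≫ |ln x|^5 as x → 0⁺.
The indeterminate product → 0, so the limit = -4.

Final answer: -4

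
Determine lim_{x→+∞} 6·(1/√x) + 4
Evaluate the dominant behaviour as x → +∞; each term tends to a finite value or vanishes.
Limit = 4.

Final answer: 4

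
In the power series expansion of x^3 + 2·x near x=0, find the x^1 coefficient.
Expand to order 1: x^3 + 2·x = 2·x + O(x^2).
The coefficient of x^1 is 2.

Final answer: 2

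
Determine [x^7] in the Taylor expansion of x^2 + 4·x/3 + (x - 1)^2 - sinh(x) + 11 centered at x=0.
Expand to order 7: x^2 + 4·x/3 + (x - 1)^2 - sinh(x) + 11 = -x^7/5040 - x^5/120 - x^3/6 + 2·x^2 - 5·x/3 + 12 + O(x^8).
The coefficient of x^7 is -1/5040.

Final answer: -1/5040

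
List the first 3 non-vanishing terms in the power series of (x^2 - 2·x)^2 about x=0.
x^4 - 4·x^3 + 4·x^2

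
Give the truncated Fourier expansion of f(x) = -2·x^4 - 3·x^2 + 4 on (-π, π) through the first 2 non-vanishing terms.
(-84 + 16·π^2)·cos(x) - 2·π^4/5 - π^2 + 4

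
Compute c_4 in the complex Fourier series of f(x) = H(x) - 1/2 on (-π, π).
Compute the real Fourier coefficients first: a_4 = 0, b_4 = 0.
Then c_4 = (a_4 − i·b_4)/2 = 0.

Final answer: 0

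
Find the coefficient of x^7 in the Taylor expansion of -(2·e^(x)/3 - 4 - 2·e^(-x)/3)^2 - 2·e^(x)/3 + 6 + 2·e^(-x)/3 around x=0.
Expand to order 7: -(2·e^(x)/3 - 4 - 2·e^(-x)/3)^2 - 2·e^(x)/3 + 6 + 2·e^(-x)/3 = x^7/540 - 32·x^6/405 + 7·x^5/90 - 16·x^4/27 + 14·x^3/9 - 16·x^2/9 + 28·x/3 - 10 + O(x^8).
The coefficient of x^7 is 1/540.

Final answer: 1/540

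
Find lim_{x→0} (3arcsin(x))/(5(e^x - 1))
Both numerator and denominator → 0 as x → 0; this is a 0/0 indeterminate form.
Expand each to leading order near x = 0: numerator ~ 3·x, denominator ~ 5·x.
The limit of the ratio is 3/5.

Final answer: 3/5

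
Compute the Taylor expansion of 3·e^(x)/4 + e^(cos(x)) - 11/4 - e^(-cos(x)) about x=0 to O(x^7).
x^6·(-31·e/720 - e^(-1)/720 + 1/960) + x^5/160 + x^4·(-e^(-1)/12 + 1/32 + e/6) + x^3/8 + x^2·(-e/2 - e^(-1)/2 + 3/8) + 3·x/4 - 2 - e^(-1) + e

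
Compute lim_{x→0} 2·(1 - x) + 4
Direct substitution at x = 0 gives 6.

Final answer: 6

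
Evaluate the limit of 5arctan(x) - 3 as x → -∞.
Evaluate the dominant behaviour as x → -∞; each term tends to a finite value or vanishes.
Limit = -5·π/2 - 3.

Final answer: -5·π/2 - 3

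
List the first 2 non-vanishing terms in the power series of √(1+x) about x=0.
x/2 + 1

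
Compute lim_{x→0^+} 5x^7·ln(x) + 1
The product is a 0·∞ indeterminate form at x → 0⁺.
Rewrite the product as 5·ln(x) / x^(-7) and apply L'Hôpital, or use the standard hierarchy x^(-7) ≫ |ln x| as x → 0⁺.
The indeterminate product → 0, so the limit = 1.

Final answer: 1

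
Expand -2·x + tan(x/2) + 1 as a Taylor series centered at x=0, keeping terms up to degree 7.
17·x^7/40320 + x^5/240 + x^3/24 - 3·x/2 + 1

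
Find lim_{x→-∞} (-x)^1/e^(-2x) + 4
The quotient is an ∞/∞ indeterminate form as x → -∞.
Compare growth rates of the dominant terms (exponentials ≫ polynomials ≫ logarithms), or apply L'Hôpital's rule; the quotient → 0.
Adding the constant: 0 + 4 = 4. Limit = 4.

Final answer: 4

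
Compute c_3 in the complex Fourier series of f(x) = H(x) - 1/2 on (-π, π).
Compute the real Fourier coefficients first: a_3 = 0, b_3 = 2/(3·π).
Then c_3 = (a_3 − i·b_3)/2 = -i/(3·π).

Final answer: -i/(3·π)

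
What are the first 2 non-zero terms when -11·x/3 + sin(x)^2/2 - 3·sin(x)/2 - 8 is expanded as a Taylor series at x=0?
-31·x/6 - 8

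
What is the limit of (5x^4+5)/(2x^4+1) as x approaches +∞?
This is an ∞/∞ indeterminate form as x → +∞.
Divide numerator and denominator by x^4 and let the lower-order terms vanish; the leading terms give 5/2.
Limit = 5/2.

Final answer: 5/2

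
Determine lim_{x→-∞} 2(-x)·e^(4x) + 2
The product is a 0·∞ indeterminate form at x → -∞.
Rewrite the product as 2(-x) / e^(-4x) (an ∞/∞ form) and apply L'Hôpital, or use the standard hierarchy e^(4|x|) ≫ |(-x)| as x → -∞.
The indeterminate product → 0, so the limit = 2.

Final answer: 2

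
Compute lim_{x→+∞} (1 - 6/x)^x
As x → +∞: this is the defining limit (1 - 6/x)^x → e^(-6).
Limit = e^(-6).

Final answer: e^(-6)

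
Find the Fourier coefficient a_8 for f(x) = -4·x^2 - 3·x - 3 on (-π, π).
a_8 = (1/π) ∫_{-π}^{π} f(x)·cos(8x) dx.
Evaluate the integral (use parity and integration by parts as needed): a_8 = -1/4.

Final answer: -1/4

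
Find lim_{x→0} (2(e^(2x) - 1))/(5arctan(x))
Both numerator and denominator → 0 as x → 0; this is a 0/0 indeterminate form.
Expand each to leading order near x = 0: numerator ~ 4·x, denominator ~ 5·x.
The limit of the ratio is 4/5.

Final answer: 4/5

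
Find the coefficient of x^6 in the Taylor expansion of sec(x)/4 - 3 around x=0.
Expand to order 6: sec(x)/4 - 3 = 61·x^6/2880 + 5·x^4/96 + x^2/8 - 11/4 + O(x^7).
The coefficient of x^6 is 61/2880.

Final answer: 61/2880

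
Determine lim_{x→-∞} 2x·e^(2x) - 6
The product is a 0·∞ indeterminate form at x → -∞.
Rewrite the product as 2x / e^(-2x) (an ∞/∞ form) and apply L'Hôpital, or use the standard hierarchy e^(2|x|) ≫ |x| as x → -∞.
The indeterminate product → 0, so the limit = -6.

Final answer: -6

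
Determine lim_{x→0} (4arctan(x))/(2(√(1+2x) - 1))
Both numerator and denominator → 0 as x → 0; this is a 0/0 indeterminate form.
Expand each to leading order near x = 0: numerator ~ 4·x, denominator ~ 2·x.
The limit of the ratio is 2.

Final answer: 2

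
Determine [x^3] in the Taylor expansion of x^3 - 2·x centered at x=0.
Expand to order 3: x^3 - 2·x = x^3 - 2·x + O(x^4).
The coefficient of x^3 is 1.

Final answer: 1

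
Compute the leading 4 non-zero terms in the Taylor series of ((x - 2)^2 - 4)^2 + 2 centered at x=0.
x^4 - 8·x^3 + 16·x^2 + 2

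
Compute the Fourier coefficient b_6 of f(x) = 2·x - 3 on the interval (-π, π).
b_6 = (1/π) ∫_{-π}^{π} f(x)·sin(6x) dx.
Evaluate the integral (use parity and integration by parts as needed): b_6 = -2/3.

Final answer: -2/3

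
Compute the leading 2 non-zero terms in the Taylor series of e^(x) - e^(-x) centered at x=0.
x^3/3 + 2·x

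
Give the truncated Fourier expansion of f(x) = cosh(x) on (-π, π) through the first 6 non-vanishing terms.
-cos(x)·sinh(π)/π + 2·cos(2·x)·sinh(π)/(5·π) - cos(3·x)·sinh(π)/(5·π) + 2·cos(4·x)·sinh(π)/(17·π) - cos(5·x)·sinh(π)/(13·π) + sinh(π)/π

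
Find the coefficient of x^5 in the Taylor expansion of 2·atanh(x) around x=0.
Expand to order 5: 2·atanh(x) = 2·x^5/5 + 2·x^3/3 + 2·x + O(x^6).
The coefficient of x^5 is 2/5.

Final answer: 2/5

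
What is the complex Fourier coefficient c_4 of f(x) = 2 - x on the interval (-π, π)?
Compute the real Fourier coefficients first: a_4 = 0, b_4 = 1/2.
Then c_4 = (a_4 − i·b_4)/2 = -i/4.

Final answer: -i/4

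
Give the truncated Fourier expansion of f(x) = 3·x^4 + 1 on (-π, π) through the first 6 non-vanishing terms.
(144 - 24·π^2)·cos(x) + (-9 + 6·π^2)·cos(2·x) + (16/9 - 8·π^2/3)·cos(3·x) + (-9/16 + 3·π^2/2)·cos(4·x) + (144/625 - 24·π^2/25)·cos(5·x) + 1 + 3·π^4/5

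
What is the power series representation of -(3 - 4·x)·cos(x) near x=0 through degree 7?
-x^7/180 + x^6/240 + x^5/6 - x^4/8 - 2·x^3 + 3·x^2/2 + 4·x - 3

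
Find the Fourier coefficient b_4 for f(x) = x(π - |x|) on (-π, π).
b_4 = (1/π) ∫_{-π}^{π} f(x)·sin(4x) dx.
Evaluate the integral (use parity and integration by parts as needed): b_4 = 0.

Final answer: 0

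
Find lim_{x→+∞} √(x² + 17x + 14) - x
This is an ∞ − ∞ indeterminate form.
Multiply and divide by the conjugate √(x²+17x + 14) + x; the x² terms cancel, leaving (17x + 14)/(√(x²+17x + 14)+x) → 17/2.
Limit = 17/2.

Final answer: 17/2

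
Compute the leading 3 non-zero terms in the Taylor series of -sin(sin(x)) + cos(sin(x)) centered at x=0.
-x^2/2 - x + 1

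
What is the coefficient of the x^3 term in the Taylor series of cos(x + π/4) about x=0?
Expand to order 3: cos(x + π/4) = √(2)·x^3/12 - √(2)·x^2/4 - √(2)·x/2 + √(2)/2 + O(x^4).
The coefficient of x^3 is √(2)/12.

Final answer: √(2)/12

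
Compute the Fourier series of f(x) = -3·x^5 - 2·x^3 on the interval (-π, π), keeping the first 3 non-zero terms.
(-696 - 6·π^4 + 116·π^2)·sin(x) + (-13·π^2 + 39/2 + 3·π^4)·sin(2·x) + (-2·π^4 - 56/27 + 28·π^2/9)·sin(3·x)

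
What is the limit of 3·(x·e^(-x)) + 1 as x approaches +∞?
Evaluate the dominant behaviour as x → +∞; each term tends to a finite value or vanishes.
Limit = 1.

Final answer: 1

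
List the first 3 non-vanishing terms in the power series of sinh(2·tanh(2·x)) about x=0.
-128·x^5/5 + 16·x^3/3 + 4·x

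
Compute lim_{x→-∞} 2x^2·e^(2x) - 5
The product is a 0·∞ indeterminate form at x → -∞.
Rewrite the product as 2x^2 / e^(-2x) (an ∞/∞ form) and apply L'Hôpital, or use the standard hierarchy e^(2|x|) ≫ |x^2| as x → -∞.
The indeterminate product → 0, so the limit = -5.

Final answer: -5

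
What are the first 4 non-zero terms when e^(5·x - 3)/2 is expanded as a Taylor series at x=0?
125·x^3·e^(-3)/12 + 25·x^2·e^(-3)/4 + 5·x·e^(-3)/2 + e^(-3)/2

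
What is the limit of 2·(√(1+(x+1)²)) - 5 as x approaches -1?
Direct substitution at x = -1 gives -3.

Final answer: -3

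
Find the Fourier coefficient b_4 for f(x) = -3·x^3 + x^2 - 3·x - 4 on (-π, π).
b_4 = (1/π) ∫_{-π}^{π} f(x)·sin(4x) dx.
Evaluate the integral (use parity and integration by parts as needed): b_4 = 15/16 + 3·π^2/2.

Final answer: 15/16 + 3·π^2/2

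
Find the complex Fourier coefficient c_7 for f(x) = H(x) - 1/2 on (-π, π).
Compute the real Fourier coefficients first: a_7 = 0, b_7 = 2/(7·π).
Then c_7 = (a_7 − i·b_7)/2 = -i/(7·π).

Final answer: -i/(7·π)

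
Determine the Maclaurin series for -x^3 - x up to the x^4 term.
-x^3 - x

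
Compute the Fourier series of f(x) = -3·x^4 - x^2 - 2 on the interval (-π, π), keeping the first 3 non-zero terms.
(-140 + 24·π^2)·cos(x) + (8 - 6·π^2)·cos(2·x) - 3·π^4/5 - π^2/3 - 2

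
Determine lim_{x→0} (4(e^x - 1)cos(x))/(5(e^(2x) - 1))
Both numerator and denominator → 0 as x → 0; this is a 0/0 indeterminate form.
Expand each to leading order near x = 0: numerator ~ 4·x, denominator ~ 10·x.
The limit of the ratio is 2/5.

Final answer: 2/5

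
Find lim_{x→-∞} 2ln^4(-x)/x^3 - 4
The quotient is an ∞/∞ indeterminate form as x → -∞.
Compare growth rates of the dominant terms (exponentials ≫ polynomials ≫ logarithms), or apply L'Hôpital's rule; the quotient → 0.
Adding the constant: 0 - 4 = -4. Limit = -4.

Final answer: -4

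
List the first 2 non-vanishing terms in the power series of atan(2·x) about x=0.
-8·x^3/3 + 2·x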